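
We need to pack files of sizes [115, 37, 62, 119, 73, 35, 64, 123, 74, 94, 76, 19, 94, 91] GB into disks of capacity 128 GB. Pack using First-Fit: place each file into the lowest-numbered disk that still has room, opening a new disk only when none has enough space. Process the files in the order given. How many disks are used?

11

disk 1: place 115 GB, 13 GB left
disk 2: place 37 GB, 91 GB left
disk 2: place 62 GB, 29 GB left
disk 3: place 119 GB, 9 GB left
disk 4: place 73 GB, 55 GB left
disk 4: place 35 GB, 20 GB left
disk 5: place 64 GB, 64 GB left
disk 6: place 123 GB, 5 GB left
disk 7: place 74 GB, 54 GB left
disk 8: place 94 GB, 34 GB left
disk 9: place 76 GB, 52 GB left
disk 2: place 19 GB, 10 GB left
disk 10: place 94 GB, 34 GB left
disk 11: place 91 GB, 37 GB left
Final disks: [115] [37,62,19] [119] [73,35] [64] [123] [74] [94] [76] [94] [91].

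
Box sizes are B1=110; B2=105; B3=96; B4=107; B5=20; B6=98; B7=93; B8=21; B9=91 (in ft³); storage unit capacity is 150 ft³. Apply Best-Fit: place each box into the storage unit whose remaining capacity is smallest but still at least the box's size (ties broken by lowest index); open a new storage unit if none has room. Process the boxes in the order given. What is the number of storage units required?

7 storage units

storage unit 1: place B1 (110 ft³), 40 ft³ left
storage unit 2: place B2 (105 ft³), 45 ft³ left
storage unit 3: place B3 (96 ft³), 54 ft³ left
storage unit 4: place B4 (107 ft³), 43 ft³ left
storage unit 1: place B5 (20 ft³), 20 ft³ left
storage unit 5: place B6 (98 ft³), 52 ft³ left
storage unit 6: place B7 (93 ft³), 57 ft³ left
storage unit 4: place B8 (21 ft³), 22 ft³ left
storage unit 7: place B9 (91 ft³), 59 ft³ left
Final storage units: [110,20] [105] [96] [107,21] [98] [93] [91].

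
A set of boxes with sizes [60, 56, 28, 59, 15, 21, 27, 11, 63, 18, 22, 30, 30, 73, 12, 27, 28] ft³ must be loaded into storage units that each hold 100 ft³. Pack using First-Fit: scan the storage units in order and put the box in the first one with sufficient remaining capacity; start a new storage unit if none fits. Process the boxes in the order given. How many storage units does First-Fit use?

Put 60 ft³ in storage unit 1; 40 ft³ remain.
Put 56 ft³ in storage unit 2; 44 ft³ remain.
Put 28 ft³ in storage unit 1; 12 ft³ remain.
Put 59 ft³ in storage unit 3; 41 ft³ remain.
Put 15 ft³ in storage unit 2; 29 ft³ remain.
Put 21 ft³ in storage unit 2; 8 ft³ remain.
Put 27 ft³ in storage unit 3; 14 ft³ remain.
Put 11 ft³ in storage unit 1; 1 ft³ remain.
Put 63 ft³ in storage unit 4; 37 ft³ remain.
Put 18 ft³ in storage unit 4; 19 ft³ remain.
Put 22 ft³ in storage unit 5; 78 ft³ remain.
Put 30 ft³ in storage unit 5; 48 ft³ remain.
Put 30 ft³ in storage unit 5; 18 ft³ remain.
Put 73 ft³ in storage unit 6; 27 ft³ remain.
Put 12 ft³ in storage unit 3; 2 ft³ remain.
Put 27 ft³ in storage unit 6; 0 ft³ remain.
Put 28 ft³ in storage unit 7; 72 ft³ remain.

7 storage units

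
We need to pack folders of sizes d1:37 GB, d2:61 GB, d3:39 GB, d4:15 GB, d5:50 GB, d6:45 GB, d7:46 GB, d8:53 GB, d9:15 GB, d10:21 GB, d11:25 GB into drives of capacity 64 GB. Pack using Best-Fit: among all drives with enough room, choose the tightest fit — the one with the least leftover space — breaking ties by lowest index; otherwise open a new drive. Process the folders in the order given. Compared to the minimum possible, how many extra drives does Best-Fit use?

Best-Fit: [37,21] [61] [39,15] [50] [45] [46,15] [53] [25] → 8 drives.
Total size 407 GB; any packing needs at least ⌈407/64⌉ = 7 drives.
An optimal packing achieves that bound: [61] [53] [50] [46,15] [45,15] [39,25] [37,21] → 7 drives.
Excess: 8 − 7 = 1.

1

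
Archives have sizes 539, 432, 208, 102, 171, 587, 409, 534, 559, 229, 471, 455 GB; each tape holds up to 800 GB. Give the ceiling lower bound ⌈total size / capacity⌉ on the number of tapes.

Total size = 539 + 432 + 208 + 102 + 171 + 587 + 409 + 534 + 559 + 229 + 471 + 455 = 4696 GB.
⌈4696 / 800⌉ = 6.

6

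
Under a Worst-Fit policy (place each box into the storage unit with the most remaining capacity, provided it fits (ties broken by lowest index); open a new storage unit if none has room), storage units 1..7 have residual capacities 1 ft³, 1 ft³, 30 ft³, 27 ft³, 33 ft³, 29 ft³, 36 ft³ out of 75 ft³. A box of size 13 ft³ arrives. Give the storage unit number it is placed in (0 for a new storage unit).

Storage units with room: storage unit 3 (30 ft³), storage unit 4 (27 ft³), storage unit 5 (33 ft³), storage unit 6 (29 ft³), storage unit 7 (36 ft³).
Most room is storage unit 7 with 36 ft³ free.

7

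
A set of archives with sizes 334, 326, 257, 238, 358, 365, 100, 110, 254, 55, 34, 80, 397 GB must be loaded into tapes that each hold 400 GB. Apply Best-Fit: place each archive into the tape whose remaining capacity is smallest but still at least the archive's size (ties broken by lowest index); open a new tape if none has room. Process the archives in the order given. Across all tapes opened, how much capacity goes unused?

tape 1: place 334 GB, 66 GB left
tape 2: place 326 GB, 74 GB left
tape 3: place 257 GB, 143 GB left
tape 4: place 238 GB, 162 GB left
tape 5: place 358 GB, 42 GB left
tape 6: place 365 GB, 35 GB left
tape 3: place 100 GB, 43 GB left
tape 4: place 110 GB, 52 GB left
tape 7: place 254 GB, 146 GB left
tape 1: place 55 GB, 11 GB left
tape 6: place 34 GB, 1 GB left
tape 7: place 80 GB, 66 GB left
tape 8: place 397 GB, 3 GB left
8 tapes × 400 GB = 3200 GB; used 2908 GB; unused 292 GB.

292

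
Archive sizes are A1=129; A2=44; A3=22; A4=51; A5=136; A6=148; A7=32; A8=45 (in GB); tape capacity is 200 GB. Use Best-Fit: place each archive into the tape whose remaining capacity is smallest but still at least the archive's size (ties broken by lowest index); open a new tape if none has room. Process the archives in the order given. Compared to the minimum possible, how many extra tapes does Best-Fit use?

0

Best-Fit: [129,44,22] [51,136] [148,32] [45] → 4 tapes.
Total size 607 GB; any packing needs at least ⌈607/200⌉ = 4 tapes.
So 4 is already optimal.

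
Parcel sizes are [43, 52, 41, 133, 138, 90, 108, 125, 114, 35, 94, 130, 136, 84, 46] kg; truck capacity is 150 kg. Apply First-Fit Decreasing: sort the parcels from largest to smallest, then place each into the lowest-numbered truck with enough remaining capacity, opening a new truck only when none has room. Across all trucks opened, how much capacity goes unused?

131

Sorted descending: 138, 136, 133, 130, 125, 114, 108, 94, 90, 84, 52, 46, 43, 41, 35.
truck 1: place 138 kg, 12 kg left
truck 2: place 136 kg, 14 kg left
truck 3: place 133 kg, 17 kg left
truck 4: place 130 kg, 20 kg left
truck 5: place 125 kg, 25 kg left
truck 6: place 114 kg, 36 kg left
truck 7: place 108 kg, 42 kg left
truck 8: place 94 kg, 56 kg left
truck 9: place 90 kg, 60 kg left
truck 10: place 84 kg, 66 kg left
truck 8: place 52 kg, 4 kg left
truck 9: place 46 kg, 14 kg left
truck 10: place 43 kg, 23 kg left
truck 7: place 41 kg, 1 kg left
truck 6: place 35 kg, 1 kg left
10 trucks × 150 kg = 1500 kg; used 1369 kg; unused 131 kg.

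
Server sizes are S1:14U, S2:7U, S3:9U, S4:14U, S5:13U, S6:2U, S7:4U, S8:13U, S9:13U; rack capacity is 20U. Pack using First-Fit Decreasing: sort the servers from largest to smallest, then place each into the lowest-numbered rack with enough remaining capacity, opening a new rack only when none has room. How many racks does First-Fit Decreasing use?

Sorted descending: 14, 14, 13, 13, 13, 9, 7, 4, 2.
rack 1: place 14U, 6U left
rack 2: place 14U, 6U left
rack 3: place 13U, 7U left
rack 4: place 13U, 7U left
rack 5: place 13U, 7U left
rack 6: place 9U, 11U left
rack 3: place 7U, 0U left
rack 1: place 4U, 2U left
rack 1: place 2U, 0U left
Final racks: [14,4,2] [14] [13,7] [13] [13] [9].

6 racks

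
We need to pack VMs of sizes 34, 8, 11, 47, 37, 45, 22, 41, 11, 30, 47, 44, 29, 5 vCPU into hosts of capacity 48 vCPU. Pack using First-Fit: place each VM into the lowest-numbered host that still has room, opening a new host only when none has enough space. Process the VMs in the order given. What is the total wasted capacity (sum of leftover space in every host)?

34 vCPU → host 1 (remaining 14 vCPU)
8 vCPU → host 1 (remaining 6 vCPU)
11 vCPU → host 2 (remaining 37 vCPU)
47 vCPU → host 3 (remaining 1 vCPU)
37 vCPU → host 2 (remaining 0 vCPU)
45 vCPU → host 4 (remaining 3 vCPU)
22 vCPU → host 5 (remaining 26 vCPU)
41 vCPU → host 6 (remaining 7 vCPU)
11 vCPU → host 5 (remaining 15 vCPU)
30 vCPU → host 7 (remaining 18 vCPU)
47 vCPU → host 8 (remaining 1 vCPU)
44 vCPU → host 9 (remaining 4 vCPU)
29 vCPU → host 10 (remaining 19 vCPU)
5 vCPU → host 1 (remaining 1 vCPU)
10 hosts × 48 vCPU = 480 vCPU; used 411 vCPU; unused 69 vCPU.

69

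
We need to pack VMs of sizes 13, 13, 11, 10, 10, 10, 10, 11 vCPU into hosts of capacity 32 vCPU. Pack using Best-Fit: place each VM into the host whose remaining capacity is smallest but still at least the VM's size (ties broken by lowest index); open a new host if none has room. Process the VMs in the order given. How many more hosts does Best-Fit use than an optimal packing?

Best-Fit: [13,13] [11,10,10] [10,10,11] → 3 hosts.
Total size 88 vCPU; any packing needs at least ⌈88/32⌉ = 3 hosts.
So 3 is already optimal.

0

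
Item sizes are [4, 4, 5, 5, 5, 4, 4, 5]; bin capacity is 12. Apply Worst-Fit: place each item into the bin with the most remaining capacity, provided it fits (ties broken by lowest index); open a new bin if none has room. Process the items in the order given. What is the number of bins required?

4

4 → bin 1 (remaining 8)
4 → bin 1 (remaining 4)
5 → bin 2 (remaining 7)
5 → bin 2 (remaining 2)
5 → bin 3 (remaining 7)
4 → bin 3 (remaining 3)
4 → bin 1 (remaining 0)
5 → bin 4 (remaining 7)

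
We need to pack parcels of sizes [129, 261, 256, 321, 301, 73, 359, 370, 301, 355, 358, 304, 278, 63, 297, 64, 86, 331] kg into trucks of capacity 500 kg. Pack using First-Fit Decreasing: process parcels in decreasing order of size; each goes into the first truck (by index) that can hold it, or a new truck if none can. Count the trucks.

Sorted descending: 370, 359, 358, 355, 331, 321, 304, 301, 301, 297, 278, 261, 256, 129, 86, 73, 64, 63.
truck 1: place 370 kg, 130 kg left
truck 2: place 359 kg, 141 kg left
truck 3: place 358 kg, 142 kg left
truck 4: place 355 kg, 145 kg left
truck 5: place 331 kg, 169 kg left
truck 6: place 321 kg, 179 kg left
truck 7: place 304 kg, 196 kg left
truck 8: place 301 kg, 199 kg left
truck 9: place 301 kg, 199 kg left
truck 10: place 297 kg, 203 kg left
truck 11: place 278 kg, 222 kg left
truck 12: place 261 kg, 239 kg left
truck 13: place 256 kg, 244 kg left
truck 1: place 129 kg, 1 kg left
truck 2: place 86 kg, 55 kg left
truck 3: place 73 kg, 69 kg left
truck 3: place 64 kg, 5 kg left
truck 4: place 63 kg, 82 kg left
Final trucks: [370,129] [359,86] [358,73,64] [355,63] [331] [321] [304] [301] [301] [297] [278] [261] [256].

13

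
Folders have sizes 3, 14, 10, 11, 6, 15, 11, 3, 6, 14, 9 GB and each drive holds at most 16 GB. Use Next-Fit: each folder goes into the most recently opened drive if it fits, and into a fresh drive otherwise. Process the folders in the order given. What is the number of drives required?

drive 1: place 3 GB, 13 GB left
drive 2: place 14 GB, 2 GB left
drive 3: place 10 GB, 6 GB left
drive 4: place 11 GB, 5 GB left
drive 5: place 6 GB, 10 GB left
drive 6: place 15 GB, 1 GB left
drive 7: place 11 GB, 5 GB left
drive 7: place 3 GB, 2 GB left
drive 8: place 6 GB, 10 GB left
drive 9: place 14 GB, 2 GB left
drive 10: place 9 GB, 7 GB left

10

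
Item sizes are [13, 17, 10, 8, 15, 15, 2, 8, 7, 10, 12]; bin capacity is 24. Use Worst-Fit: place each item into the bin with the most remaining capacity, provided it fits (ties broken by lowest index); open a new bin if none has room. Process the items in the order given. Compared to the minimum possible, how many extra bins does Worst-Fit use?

Worst-Fit: [13,10] [17] [8,15] [15,2] [8,7] [10,12] → 6 bins.
Total size 117; any packing needs at least ⌈117/24⌉ = 5 bins.
An optimal packing achieves that bound: [17,7] [15,8] [15,8] [13,10] [12,10,2] → 5 bins.
Excess: 6 − 5 = 1.

1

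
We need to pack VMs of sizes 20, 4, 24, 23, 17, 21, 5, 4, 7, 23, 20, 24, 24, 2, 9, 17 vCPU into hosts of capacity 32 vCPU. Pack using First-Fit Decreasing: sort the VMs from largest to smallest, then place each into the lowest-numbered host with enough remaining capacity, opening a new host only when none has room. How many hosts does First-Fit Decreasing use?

10

Sorted descending: 24, 24, 24, 23, 23, 21, 20, 20, 17, 17, 9, 7, 5, 4, 4, 2.
host 1: place 24 vCPU, 8 vCPU left
host 2: place 24 vCPU, 8 vCPU left
host 3: place 24 vCPU, 8 vCPU left
host 4: place 23 vCPU, 9 vCPU left
host 5: place 23 vCPU, 9 vCPU left
host 6: place 21 vCPU, 11 vCPU left
host 7: place 20 vCPU, 12 vCPU left
host 8: place 20 vCPU, 12 vCPU left
host 9: place 17 vCPU, 15 vCPU left
host 10: place 17 vCPU, 15 vCPU left
host 4: place 9 vCPU, 0 vCPU left
host 1: place 7 vCPU, 1 vCPU left
host 2: place 5 vCPU, 3 vCPU left
host 3: place 4 vCPU, 4 vCPU left
host 3: place 4 vCPU, 0 vCPU left
host 2: place 2 vCPU, 1 vCPU left
Final hosts: [24,7] [24,5,2] [24,4,4] [23,9] [23] [21] [20] [20] [17] [17].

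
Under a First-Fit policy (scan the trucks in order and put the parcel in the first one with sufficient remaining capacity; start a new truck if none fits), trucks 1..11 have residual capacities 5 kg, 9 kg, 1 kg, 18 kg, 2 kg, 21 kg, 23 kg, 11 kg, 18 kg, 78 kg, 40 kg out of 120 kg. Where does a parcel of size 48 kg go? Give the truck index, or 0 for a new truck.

10

Trucks with room: truck 10 (78 kg).
The first with room is truck 10.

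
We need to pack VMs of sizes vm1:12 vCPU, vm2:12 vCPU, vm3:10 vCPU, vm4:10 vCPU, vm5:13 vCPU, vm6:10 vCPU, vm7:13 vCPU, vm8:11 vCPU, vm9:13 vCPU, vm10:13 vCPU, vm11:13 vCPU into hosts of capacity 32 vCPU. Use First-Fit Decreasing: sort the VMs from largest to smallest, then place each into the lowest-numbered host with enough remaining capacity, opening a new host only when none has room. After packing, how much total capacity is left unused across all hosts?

30

Sorted descending: 13, 13, 13, 13, 13, 12, 12, 11, 10, 10, 10.
Put 13 vCPU in host 1; 19 vCPU remain.
Put 13 vCPU in host 1; 6 vCPU remain.
Put 13 vCPU in host 2; 19 vCPU remain.
Put 13 vCPU in host 2; 6 vCPU remain.
Put 13 vCPU in host 3; 19 vCPU remain.
Put 12 vCPU in host 3; 7 vCPU remain.
Put 12 vCPU in host 4; 20 vCPU remain.
Put 11 vCPU in host 4; 9 vCPU remain.
Put 10 vCPU in host 5; 22 vCPU remain.
Put 10 vCPU in host 5; 12 vCPU remain.
Put 10 vCPU in host 5; 2 vCPU remain.
5 hosts × 32 vCPU = 160 vCPU; used 130 vCPU; unused 30 vCPU.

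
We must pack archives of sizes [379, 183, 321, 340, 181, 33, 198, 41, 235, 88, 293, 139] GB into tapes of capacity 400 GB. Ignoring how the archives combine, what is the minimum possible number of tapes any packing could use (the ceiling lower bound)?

Total size = 379 + 183 + 321 + 340 + 181 + 33 + 198 + 41 + 235 + 88 + 293 + 139 = 2431 GB.
⌈2431 / 400⌉ = 7.

7 tapes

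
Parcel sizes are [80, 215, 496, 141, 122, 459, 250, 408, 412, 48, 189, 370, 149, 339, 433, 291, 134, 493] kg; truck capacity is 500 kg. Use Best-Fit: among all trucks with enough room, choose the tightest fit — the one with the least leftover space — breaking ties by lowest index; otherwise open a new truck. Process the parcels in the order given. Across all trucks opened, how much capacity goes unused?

971

Put 80 kg in truck 1; 420 kg remain.
Put 215 kg in truck 1; 205 kg remain.
Put 496 kg in truck 2; 4 kg remain.
Put 141 kg in truck 1; 64 kg remain.
Put 122 kg in truck 3; 378 kg remain.
Put 459 kg in truck 4; 41 kg remain.
Put 250 kg in truck 3; 128 kg remain.
Put 408 kg in truck 5; 92 kg remain.
Put 412 kg in truck 6; 88 kg remain.
Put 48 kg in truck 1; 16 kg remain.
Put 189 kg in truck 7; 311 kg remain.
Put 370 kg in truck 8; 130 kg remain.
Put 149 kg in truck 7; 162 kg remain.
Put 339 kg in truck 9; 161 kg remain.
Put 433 kg in truck 10; 67 kg remain.
Put 291 kg in truck 11; 209 kg remain.
Put 134 kg in truck 9; 27 kg remain.
Put 493 kg in truck 12; 7 kg remain.
12 trucks × 500 kg = 6000 kg; used 5029 kg; unused 971 kg.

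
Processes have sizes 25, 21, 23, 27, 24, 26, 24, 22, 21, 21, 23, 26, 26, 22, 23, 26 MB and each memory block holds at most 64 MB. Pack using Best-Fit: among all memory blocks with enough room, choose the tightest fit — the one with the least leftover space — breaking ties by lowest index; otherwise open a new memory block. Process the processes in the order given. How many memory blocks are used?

8 memory blocks

memory block 1: place 25 MB, 39 MB left
memory block 1: place 21 MB, 18 MB left
memory block 2: place 23 MB, 41 MB left
memory block 2: place 27 MB, 14 MB left
memory block 3: place 24 MB, 40 MB left
memory block 3: place 26 MB, 14 MB left
memory block 4: place 24 MB, 40 MB left
memory block 4: place 22 MB, 18 MB left
memory block 5: place 21 MB, 43 MB left
memory block 5: place 21 MB, 22 MB left
memory block 6: place 23 MB, 41 MB left
memory block 6: place 26 MB, 15 MB left
memory block 7: place 26 MB, 38 MB left
memory block 5: place 22 MB, 0 MB left
memory block 7: place 23 MB, 15 MB left
memory block 8: place 26 MB, 38 MB left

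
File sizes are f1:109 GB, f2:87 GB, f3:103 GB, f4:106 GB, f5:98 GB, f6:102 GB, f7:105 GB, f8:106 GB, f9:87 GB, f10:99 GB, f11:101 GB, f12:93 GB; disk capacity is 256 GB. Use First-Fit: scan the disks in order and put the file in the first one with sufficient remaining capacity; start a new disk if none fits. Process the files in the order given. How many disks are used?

Put f1 (109 GB) in disk 1; 147 GB remain.
Put f2 (87 GB) in disk 1; 60 GB remain.
Put f3 (103 GB) in disk 2; 153 GB remain.
Put f4 (106 GB) in disk 2; 47 GB remain.
Put f5 (98 GB) in disk 3; 158 GB remain.
Put f6 (102 GB) in disk 3; 56 GB remain.
Put f7 (105 GB) in disk 4; 151 GB remain.
Put f8 (106 GB) in disk 4; 45 GB remain.
Put f9 (87 GB) in disk 5; 169 GB remain.
Put f10 (99 GB) in disk 5; 70 GB remain.
Put f11 (101 GB) in disk 6; 155 GB remain.
Put f12 (93 GB) in disk 6; 62 GB remain.

6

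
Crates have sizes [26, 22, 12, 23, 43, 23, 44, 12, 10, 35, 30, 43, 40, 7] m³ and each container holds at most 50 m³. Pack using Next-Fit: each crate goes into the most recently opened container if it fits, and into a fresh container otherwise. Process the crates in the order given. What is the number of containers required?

10

26 m³ → container 1 (remaining 24 m³)
22 m³ → container 1 (remaining 2 m³)
12 m³ → container 2 (remaining 38 m³)
23 m³ → container 2 (remaining 15 m³)
43 m³ → container 3 (remaining 7 m³)
23 m³ → container 4 (remaining 27 m³)
44 m³ → container 5 (remaining 6 m³)
12 m³ → container 6 (remaining 38 m³)
10 m³ → container 6 (remaining 28 m³)
35 m³ → container 7 (remaining 15 m³)
30 m³ → container 8 (remaining 20 m³)
43 m³ → container 9 (remaining 7 m³)
40 m³ → container 10 (remaining 10 m³)
7 m³ → container 10 (remaining 3 m³)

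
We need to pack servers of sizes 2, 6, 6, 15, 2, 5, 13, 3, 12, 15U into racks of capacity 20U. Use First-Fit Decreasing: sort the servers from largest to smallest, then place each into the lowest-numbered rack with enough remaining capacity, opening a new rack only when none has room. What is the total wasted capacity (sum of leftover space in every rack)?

Sorted descending: 15, 15, 13, 12, 6, 6, 5, 3, 2, 2.
rack 1: place 15U, 5U left
rack 2: place 15U, 5U left
rack 3: place 13U, 7U left
rack 4: place 12U, 8U left
rack 3: place 6U, 1U left
rack 4: place 6U, 2U left
rack 1: place 5U, 0U left
rack 2: place 3U, 2U left
rack 2: place 2U, 0U left
rack 4: place 2U, 0U left
4 racks × 20U = 80U; used 79U; unused 1U.

1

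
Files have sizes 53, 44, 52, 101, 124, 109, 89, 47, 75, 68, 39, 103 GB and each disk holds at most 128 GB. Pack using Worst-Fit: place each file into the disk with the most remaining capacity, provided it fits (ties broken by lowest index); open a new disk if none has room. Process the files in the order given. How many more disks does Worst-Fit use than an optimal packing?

1

Worst-Fit: [53,44] [52,47] [101] [124] [109] [89] [75] [68,39] [103] → 9 disks.
Total size 904 GB; any packing needs at least ⌈904/128⌉ = 8 disks.
An optimal packing achieves that bound: [124] [109] [103] [101] [89,39] [75,53] [68,52] [47,44] → 8 disks.
Excess: 9 − 8 = 1.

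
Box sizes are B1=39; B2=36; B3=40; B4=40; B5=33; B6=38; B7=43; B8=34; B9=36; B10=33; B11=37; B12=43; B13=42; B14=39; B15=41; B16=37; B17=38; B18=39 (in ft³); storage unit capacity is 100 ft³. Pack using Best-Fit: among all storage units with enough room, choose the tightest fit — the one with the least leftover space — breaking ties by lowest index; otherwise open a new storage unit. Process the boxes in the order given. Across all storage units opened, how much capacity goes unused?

Put B1 (39 ft³) in storage unit 1; 61 ft³ remain.
Put B2 (36 ft³) in storage unit 1; 25 ft³ remain.
Put B3 (40 ft³) in storage unit 2; 60 ft³ remain.
Put B4 (40 ft³) in storage unit 2; 20 ft³ remain.
Put B5 (33 ft³) in storage unit 3; 67 ft³ remain.
Put B6 (38 ft³) in storage unit 3; 29 ft³ remain.
Put B7 (43 ft³) in storage unit 4; 57 ft³ remain.
Put B8 (34 ft³) in storage unit 4; 23 ft³ remain.
Put B9 (36 ft³) in storage unit 5; 64 ft³ remain.
Put B10 (33 ft³) in storage unit 5; 31 ft³ remain.
Put B11 (37 ft³) in storage unit 6; 63 ft³ remain.
Put B12 (43 ft³) in storage unit 6; 20 ft³ remain.
Put B13 (42 ft³) in storage unit 7; 58 ft³ remain.
Put B14 (39 ft³) in storage unit 7; 19 ft³ remain.
Put B15 (41 ft³) in storage unit 8; 59 ft³ remain.
Put B16 (37 ft³) in storage unit 8; 22 ft³ remain.
Put B17 (38 ft³) in storage unit 9; 62 ft³ remain.
Put B18 (39 ft³) in storage unit 9; 23 ft³ remain.
9 storage units × 100 ft³ = 900 ft³; used 688 ft³; unused 212 ft³.

212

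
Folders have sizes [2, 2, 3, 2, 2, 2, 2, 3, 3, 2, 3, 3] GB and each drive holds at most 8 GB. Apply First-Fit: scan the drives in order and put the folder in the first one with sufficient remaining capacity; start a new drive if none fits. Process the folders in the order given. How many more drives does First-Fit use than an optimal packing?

0

First-Fit: [2,2,3] [2,2,2,2] [3,3,2] [3,3] → 4 drives.
Total size 29 GB; any packing needs at least ⌈29/8⌉ = 4 drives.
So 4 is already optimal.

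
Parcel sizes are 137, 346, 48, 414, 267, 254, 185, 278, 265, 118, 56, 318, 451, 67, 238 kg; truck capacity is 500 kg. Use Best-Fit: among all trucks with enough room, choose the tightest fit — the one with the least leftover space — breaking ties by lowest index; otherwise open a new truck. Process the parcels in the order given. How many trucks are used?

Put 137 kg in truck 1; 363 kg remain.
Put 346 kg in truck 1; 17 kg remain.
Put 48 kg in truck 2; 452 kg remain.
Put 414 kg in truck 2; 38 kg remain.
Put 267 kg in truck 3; 233 kg remain.
Put 254 kg in truck 4; 246 kg remain.
Put 185 kg in truck 3; 48 kg remain.
Put 278 kg in truck 5; 222 kg remain.
Put 265 kg in truck 6; 235 kg remain.
Put 118 kg in truck 5; 104 kg remain.
Put 56 kg in truck 5; 48 kg remain.
Put 318 kg in truck 7; 182 kg remain.
Put 451 kg in truck 8; 49 kg remain.
Put 67 kg in truck 7; 115 kg remain.
Put 238 kg in truck 4; 8 kg remain.
Final trucks: [137,346] [48,414] [267,185] [254,238] [278,118,56] [265] [318,67] [451].

8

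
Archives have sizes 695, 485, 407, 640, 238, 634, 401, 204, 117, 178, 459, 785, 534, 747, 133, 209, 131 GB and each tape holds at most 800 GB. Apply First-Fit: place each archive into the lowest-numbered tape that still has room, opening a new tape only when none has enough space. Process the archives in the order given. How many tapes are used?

Put 695 GB in tape 1; 105 GB remain.
Put 485 GB in tape 2; 315 GB remain.
Put 407 GB in tape 3; 393 GB remain.
Put 640 GB in tape 4; 160 GB remain.
Put 238 GB in tape 2; 77 GB remain.
Put 634 GB in tape 5; 166 GB remain.
Put 401 GB in tape 6; 399 GB remain.
Put 204 GB in tape 3; 189 GB remain.
Put 117 GB in tape 3; 72 GB remain.
Put 178 GB in tape 6; 221 GB remain.
Put 459 GB in tape 7; 341 GB remain.
Put 785 GB in tape 8; 15 GB remain.
Put 534 GB in tape 9; 266 GB remain.
Put 747 GB in tape 10; 53 GB remain.
Put 133 GB in tape 4; 27 GB remain.
Put 209 GB in tape 6; 12 GB remain.
Put 131 GB in tape 5; 35 GB remain.
Final tapes: [695] [485,238] [407,204,117] [640,133] [634,131] [401,178,209] [459] [785] [534] [747].

10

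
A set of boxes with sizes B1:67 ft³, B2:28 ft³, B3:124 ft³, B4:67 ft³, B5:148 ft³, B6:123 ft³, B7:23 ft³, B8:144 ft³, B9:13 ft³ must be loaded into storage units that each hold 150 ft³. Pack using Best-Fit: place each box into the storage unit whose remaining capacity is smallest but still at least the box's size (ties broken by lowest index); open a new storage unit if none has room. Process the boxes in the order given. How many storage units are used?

storage unit 1: place B1 (67 ft³), 83 ft³ left
storage unit 1: place B2 (28 ft³), 55 ft³ left
storage unit 2: place B3 (124 ft³), 26 ft³ left
storage unit 3: place B4 (67 ft³), 83 ft³ left
storage unit 4: place B5 (148 ft³), 2 ft³ left
storage unit 5: place B6 (123 ft³), 27 ft³ left
storage unit 2: place B7 (23 ft³), 3 ft³ left
storage unit 6: place B8 (144 ft³), 6 ft³ left
storage unit 5: place B9 (13 ft³), 14 ft³ left
Final storage units: [67,28] [124,23] [67] [148] [123,13] [144].

6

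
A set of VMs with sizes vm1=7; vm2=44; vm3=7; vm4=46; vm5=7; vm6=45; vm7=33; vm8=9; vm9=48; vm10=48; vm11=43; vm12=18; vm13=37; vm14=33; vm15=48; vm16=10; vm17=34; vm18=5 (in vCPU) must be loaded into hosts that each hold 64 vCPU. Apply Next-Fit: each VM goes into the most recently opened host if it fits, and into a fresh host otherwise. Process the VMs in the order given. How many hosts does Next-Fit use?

11

Put vm1 (7 vCPU) in host 1; 57 vCPU remain.
Put vm2 (44 vCPU) in host 1; 13 vCPU remain.
Put vm3 (7 vCPU) in host 1; 6 vCPU remain.
Put vm4 (46 vCPU) in host 2; 18 vCPU remain.
Put vm5 (7 vCPU) in host 2; 11 vCPU remain.
Put vm6 (45 vCPU) in host 3; 19 vCPU remain.
Put vm7 (33 vCPU) in host 4; 31 vCPU remain.
Put vm8 (9 vCPU) in host 4; 22 vCPU remain.
Put vm9 (48 vCPU) in host 5; 16 vCPU remain.
Put vm10 (48 vCPU) in host 6; 16 vCPU remain.
Put vm11 (43 vCPU) in host 7; 21 vCPU remain.
Put vm12 (18 vCPU) in host 7; 3 vCPU remain.
Put vm13 (37 vCPU) in host 8; 27 vCPU remain.
Put vm14 (33 vCPU) in host 9; 31 vCPU remain.
Put vm15 (48 vCPU) in host 10; 16 vCPU remain.
Put vm16 (10 vCPU) in host 10; 6 vCPU remain.
Put vm17 (34 vCPU) in host 11; 30 vCPU remain.
Put vm18 (5 vCPU) in host 11; 25 vCPU remain.
Final hosts: [7,44,7] [46,7] [45] [33,9] [48] [48] [43,18] [37] [33] [48,10] [34,5].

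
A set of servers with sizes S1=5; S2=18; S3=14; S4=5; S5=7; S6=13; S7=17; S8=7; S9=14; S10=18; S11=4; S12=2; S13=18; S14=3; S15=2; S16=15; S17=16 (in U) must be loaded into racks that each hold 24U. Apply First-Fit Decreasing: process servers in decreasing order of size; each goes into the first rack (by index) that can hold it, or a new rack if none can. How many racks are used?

9

Sorted descending: 18, 18, 18, 17, 16, 15, 14, 14, 13, 7, 7, 5, 5, 4, 3, 2, 2.
18U → rack 1 (remaining 6U)
18U → rack 2 (remaining 6U)
18U → rack 3 (remaining 6U)
17U → rack 4 (remaining 7U)
16U → rack 5 (remaining 8U)
15U → rack 6 (remaining 9U)
14U → rack 7 (remaining 10U)
14U → rack 8 (remaining 10U)
13U → rack 9 (remaining 11U)
7U → rack 4 (remaining 0U)
7U → rack 5 (remaining 1U)
5U → rack 1 (remaining 1U)
5U → rack 2 (remaining 1U)
4U → rack 3 (remaining 2U)
3U → rack 6 (remaining 6U)
2U → rack 3 (remaining 0U)
2U → rack 6 (remaining 4U)
Final racks: [18,5] [18,5] [18,4,2] [17,7] [16,7] [15,3,2] [14] [14] [13].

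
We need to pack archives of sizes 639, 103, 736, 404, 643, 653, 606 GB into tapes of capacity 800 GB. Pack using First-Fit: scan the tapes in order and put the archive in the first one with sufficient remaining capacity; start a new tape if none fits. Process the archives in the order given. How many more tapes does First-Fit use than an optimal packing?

0

First-Fit: [639,103] [736] [404] [643] [653] [606] → 6 tapes.
6 archives exceed 400 GB (half the capacity), and no two of those can share a tape, so at least 6 tapes are needed.
So 6 is already optimal.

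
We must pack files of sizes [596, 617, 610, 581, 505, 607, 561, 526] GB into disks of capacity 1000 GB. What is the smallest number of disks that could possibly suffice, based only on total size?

Total size = 596 + 617 + 610 + 581 + 505 + 607 + 561 + 526 = 4603 GB.
⌈4603 / 1000⌉ = 5.

5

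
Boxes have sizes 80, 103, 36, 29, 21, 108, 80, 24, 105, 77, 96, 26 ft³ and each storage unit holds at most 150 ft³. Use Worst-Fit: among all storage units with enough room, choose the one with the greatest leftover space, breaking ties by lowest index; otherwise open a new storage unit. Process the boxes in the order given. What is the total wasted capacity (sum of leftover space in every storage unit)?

Put 80 ft³ in storage unit 1; 70 ft³ remain.
Put 103 ft³ in storage unit 2; 47 ft³ remain.
Put 36 ft³ in storage unit 1; 34 ft³ remain.
Put 29 ft³ in storage unit 2; 18 ft³ remain.
Put 21 ft³ in storage unit 1; 13 ft³ remain.
Put 108 ft³ in storage unit 3; 42 ft³ remain.
Put 80 ft³ in storage unit 4; 70 ft³ remain.
Put 24 ft³ in storage unit 4; 46 ft³ remain.
Put 105 ft³ in storage unit 5; 45 ft³ remain.
Put 77 ft³ in storage unit 6; 73 ft³ remain.
Put 96 ft³ in storage unit 7; 54 ft³ remain.
Put 26 ft³ in storage unit 6; 47 ft³ remain.
7 storage units × 150 ft³ = 1050 ft³; used 785 ft³; unused 265 ft³.

265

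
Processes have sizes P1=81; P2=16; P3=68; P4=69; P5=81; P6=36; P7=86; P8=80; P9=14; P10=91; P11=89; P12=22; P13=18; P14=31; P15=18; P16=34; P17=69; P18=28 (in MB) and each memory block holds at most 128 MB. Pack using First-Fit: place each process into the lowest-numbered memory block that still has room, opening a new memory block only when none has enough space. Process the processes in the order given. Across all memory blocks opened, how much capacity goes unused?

memory block 1: place P1 (81 MB), 47 MB left
memory block 1: place P2 (16 MB), 31 MB left
memory block 2: place P3 (68 MB), 60 MB left
memory block 3: place P4 (69 MB), 59 MB left
memory block 4: place P5 (81 MB), 47 MB left
memory block 2: place P6 (36 MB), 24 MB left
memory block 5: place P7 (86 MB), 42 MB left
memory block 6: place P8 (80 MB), 48 MB left
memory block 1: place P9 (14 MB), 17 MB left
memory block 7: place P10 (91 MB), 37 MB left
memory block 8: place P11 (89 MB), 39 MB left
memory block 2: place P12 (22 MB), 2 MB left
memory block 3: place P13 (18 MB), 41 MB left
memory block 3: place P14 (31 MB), 10 MB left
memory block 4: place P15 (18 MB), 29 MB left
memory block 5: place P16 (34 MB), 8 MB left
memory block 9: place P17 (69 MB), 59 MB left
memory block 4: place P18 (28 MB), 1 MB left
9 memory blocks × 128 MB = 1152 MB; used 931 MB; unused 221 MB.

221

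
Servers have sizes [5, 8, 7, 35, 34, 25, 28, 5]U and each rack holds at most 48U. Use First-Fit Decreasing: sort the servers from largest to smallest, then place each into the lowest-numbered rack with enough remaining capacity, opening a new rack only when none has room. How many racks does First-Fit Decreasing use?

4

Sorted descending: 35, 34, 28, 25, 8, 7, 5, 5.
Put 35U in rack 1; 13U remain.
Put 34U in rack 2; 14U remain.
Put 28U in rack 3; 20U remain.
Put 25U in rack 4; 23U remain.
Put 8U in rack 1; 5U remain.
Put 7U in rack 2; 7U remain.
Put 5U in rack 1; 0U remain.
Put 5U in rack 2; 2U remain.
Final racks: [35,8,5] [34,7,5] [28] [25].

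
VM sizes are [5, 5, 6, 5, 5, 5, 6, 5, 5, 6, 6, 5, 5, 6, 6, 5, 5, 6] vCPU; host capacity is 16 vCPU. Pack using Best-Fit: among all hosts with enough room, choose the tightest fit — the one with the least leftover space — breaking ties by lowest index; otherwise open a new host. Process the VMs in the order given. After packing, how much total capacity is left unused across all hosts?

host 1: place 5 vCPU, 11 vCPU left
host 1: place 5 vCPU, 6 vCPU left
host 1: place 6 vCPU, 0 vCPU left
host 2: place 5 vCPU, 11 vCPU left
host 2: place 5 vCPU, 6 vCPU left
host 2: place 5 vCPU, 1 vCPU left
host 3: place 6 vCPU, 10 vCPU left
host 3: place 5 vCPU, 5 vCPU left
host 3: place 5 vCPU, 0 vCPU left
host 4: place 6 vCPU, 10 vCPU left
host 4: place 6 vCPU, 4 vCPU left
host 5: place 5 vCPU, 11 vCPU left
host 5: place 5 vCPU, 6 vCPU left
host 5: place 6 vCPU, 0 vCPU left
host 6: place 6 vCPU, 10 vCPU left
host 6: place 5 vCPU, 5 vCPU left
host 6: place 5 vCPU, 0 vCPU left
host 7: place 6 vCPU, 10 vCPU left
7 hosts × 16 vCPU = 112 vCPU; used 97 vCPU; unused 15 vCPU.

15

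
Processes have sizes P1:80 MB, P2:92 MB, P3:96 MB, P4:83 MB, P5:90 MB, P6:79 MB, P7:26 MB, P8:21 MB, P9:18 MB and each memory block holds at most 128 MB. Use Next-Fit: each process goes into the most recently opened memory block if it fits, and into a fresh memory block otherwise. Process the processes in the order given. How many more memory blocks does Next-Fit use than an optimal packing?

Next-Fit: [80] [92] [96] [83] [90] [79,26,21] [18] → 7 memory blocks.
6 processes exceed 64 MB (half the capacity), and no two of those can share a memory block, so at least 6 memory blocks are needed.
An optimal packing achieves that bound: [96,26] [92,21] [90,18] [83] [80] [79] → 6 memory blocks.
Excess: 7 − 6 = 1.

1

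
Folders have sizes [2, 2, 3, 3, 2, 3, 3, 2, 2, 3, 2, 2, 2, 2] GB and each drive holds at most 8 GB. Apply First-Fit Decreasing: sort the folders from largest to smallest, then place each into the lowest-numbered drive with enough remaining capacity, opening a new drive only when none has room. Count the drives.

5 drives

Sorted descending: 3, 3, 3, 3, 3, 2, 2, 2, 2, 2, 2, 2, 2, 2.
drive 1: place 3 GB, 5 GB left
drive 1: place 3 GB, 2 GB left
drive 2: place 3 GB, 5 GB left
drive 2: place 3 GB, 2 GB left
drive 3: place 3 GB, 5 GB left
drive 1: place 2 GB, 0 GB left
drive 2: place 2 GB, 0 GB left
drive 3: place 2 GB, 3 GB left
drive 3: place 2 GB, 1 GB left
drive 4: place 2 GB, 6 GB left
drive 4: place 2 GB, 4 GB left
drive 4: place 2 GB, 2 GB left
drive 4: place 2 GB, 0 GB left
drive 5: place 2 GB, 6 GB left
Final drives: [3,3,2] [3,3,2] [3,2,2] [2,2,2,2] [2].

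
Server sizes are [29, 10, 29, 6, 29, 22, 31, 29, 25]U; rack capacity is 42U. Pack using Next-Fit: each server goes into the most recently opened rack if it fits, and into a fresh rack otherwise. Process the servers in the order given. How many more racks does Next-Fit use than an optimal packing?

Next-Fit: [29,10] [29,6] [29] [22] [31] [29] [25] → 7 racks.
7 servers exceed 21U (half the capacity), and no two of those can share a rack, so at least 7 racks are needed.
So 7 is already optimal.

0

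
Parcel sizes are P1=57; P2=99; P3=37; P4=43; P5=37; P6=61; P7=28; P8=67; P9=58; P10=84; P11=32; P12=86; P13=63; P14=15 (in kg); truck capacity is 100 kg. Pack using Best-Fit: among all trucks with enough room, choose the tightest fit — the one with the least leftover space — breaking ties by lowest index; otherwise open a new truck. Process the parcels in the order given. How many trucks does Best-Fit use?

9 trucks

P1 (57 kg) → truck 1 (remaining 43 kg)
P2 (99 kg) → truck 2 (remaining 1 kg)
P3 (37 kg) → truck 1 (remaining 6 kg)
P4 (43 kg) → truck 3 (remaining 57 kg)
P5 (37 kg) → truck 3 (remaining 20 kg)
P6 (61 kg) → truck 4 (remaining 39 kg)
P7 (28 kg) → truck 4 (remaining 11 kg)
P8 (67 kg) → truck 5 (remaining 33 kg)
P9 (58 kg) → truck 6 (remaining 42 kg)
P10 (84 kg) → truck 7 (remaining 16 kg)
P11 (32 kg) → truck 5 (remaining 1 kg)
P12 (86 kg) → truck 8 (remaining 14 kg)
P13 (63 kg) → truck 9 (remaining 37 kg)
P14 (15 kg) → truck 7 (remaining 1 kg)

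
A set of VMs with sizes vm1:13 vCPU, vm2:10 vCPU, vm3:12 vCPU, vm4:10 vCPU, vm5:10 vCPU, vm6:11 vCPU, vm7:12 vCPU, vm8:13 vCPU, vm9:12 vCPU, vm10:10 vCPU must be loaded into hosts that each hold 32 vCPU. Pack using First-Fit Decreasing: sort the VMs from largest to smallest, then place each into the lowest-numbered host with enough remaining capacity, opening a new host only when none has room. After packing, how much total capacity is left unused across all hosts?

47

Sorted descending: 13, 13, 12, 12, 12, 11, 10, 10, 10, 10.
Put 13 vCPU in host 1; 19 vCPU remain.
Put 13 vCPU in host 1; 6 vCPU remain.
Put 12 vCPU in host 2; 20 vCPU remain.
Put 12 vCPU in host 2; 8 vCPU remain.
Put 12 vCPU in host 3; 20 vCPU remain.
Put 11 vCPU in host 3; 9 vCPU remain.
Put 10 vCPU in host 4; 22 vCPU remain.
Put 10 vCPU in host 4; 12 vCPU remain.
Put 10 vCPU in host 4; 2 vCPU remain.
Put 10 vCPU in host 5; 22 vCPU remain.
5 hosts × 32 vCPU = 160 vCPU; used 113 vCPU; unused 47 vCPU.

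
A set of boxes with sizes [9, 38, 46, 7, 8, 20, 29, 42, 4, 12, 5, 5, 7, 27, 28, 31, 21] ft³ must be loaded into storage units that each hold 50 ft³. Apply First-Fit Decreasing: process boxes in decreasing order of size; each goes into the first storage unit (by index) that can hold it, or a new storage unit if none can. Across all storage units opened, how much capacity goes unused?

11

Sorted descending: 46, 42, 38, 31, 29, 28, 27, 21, 20, 12, 9, 8, 7, 7, 5, 5, 4.
Put 46 ft³ in storage unit 1; 4 ft³ remain.
Put 42 ft³ in storage unit 2; 8 ft³ remain.
Put 38 ft³ in storage unit 3; 12 ft³ remain.
Put 31 ft³ in storage unit 4; 19 ft³ remain.
Put 29 ft³ in storage unit 5; 21 ft³ remain.
Put 28 ft³ in storage unit 6; 22 ft³ remain.
Put 27 ft³ in storage unit 7; 23 ft³ remain.
Put 21 ft³ in storage unit 5; 0 ft³ remain.
Put 20 ft³ in storage unit 6; 2 ft³ remain.
Put 12 ft³ in storage unit 3; 0 ft³ remain.
Put 9 ft³ in storage unit 4; 10 ft³ remain.
Put 8 ft³ in storage unit 2; 0 ft³ remain.
Put 7 ft³ in storage unit 4; 3 ft³ remain.
Put 7 ft³ in storage unit 7; 16 ft³ remain.
Put 5 ft³ in storage unit 7; 11 ft³ remain.
Put 5 ft³ in storage unit 7; 6 ft³ remain.
Put 4 ft³ in storage unit 1; 0 ft³ remain.
7 storage units × 50 ft³ = 350 ft³; used 339 ft³; unused 11 ft³.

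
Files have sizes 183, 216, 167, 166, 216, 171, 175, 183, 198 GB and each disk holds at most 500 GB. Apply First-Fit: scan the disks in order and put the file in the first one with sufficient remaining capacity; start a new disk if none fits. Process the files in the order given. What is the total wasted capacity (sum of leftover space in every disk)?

825

183 GB → disk 1 (remaining 317 GB)
216 GB → disk 1 (remaining 101 GB)
167 GB → disk 2 (remaining 333 GB)
166 GB → disk 2 (remaining 167 GB)
216 GB → disk 3 (remaining 284 GB)
171 GB → disk 3 (remaining 113 GB)
175 GB → disk 4 (remaining 325 GB)
183 GB → disk 4 (remaining 142 GB)
198 GB → disk 5 (remaining 302 GB)
5 disks × 500 GB = 2500 GB; used 1675 GB; unused 825 GB.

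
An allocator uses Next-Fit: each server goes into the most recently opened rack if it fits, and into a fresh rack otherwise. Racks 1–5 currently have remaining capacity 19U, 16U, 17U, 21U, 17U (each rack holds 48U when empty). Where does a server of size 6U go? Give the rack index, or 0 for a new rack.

5

Next-Fit only looks at rack 5, which has 17U free.
6U fits there.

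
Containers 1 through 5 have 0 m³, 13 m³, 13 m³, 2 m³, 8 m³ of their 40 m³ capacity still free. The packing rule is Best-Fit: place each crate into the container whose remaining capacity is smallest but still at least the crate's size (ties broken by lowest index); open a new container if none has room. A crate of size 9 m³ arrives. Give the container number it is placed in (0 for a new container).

2

Containers with room: container 2 (13 m³), container 3 (13 m³).
Tightest fit is container 2 with 13 m³ free.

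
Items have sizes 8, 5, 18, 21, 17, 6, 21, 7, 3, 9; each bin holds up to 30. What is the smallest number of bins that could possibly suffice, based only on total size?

Total size = 8 + 5 + 18 + 21 + 17 + 6 + 21 + 7 + 3 + 9 = 115.
⌈115 / 30⌉ = 4.

4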